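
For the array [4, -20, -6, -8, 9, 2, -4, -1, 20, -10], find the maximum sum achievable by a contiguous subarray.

Using Kadane's algorithm on [4, -20, -6, -8, 9, 2, -4, -1, 20, -10]:

Scanning through the array:
Position 1 (value -20): max_ending_here = -16, max_so_far = 4
Position 2 (value -6): max_ending_here = -6, max_so_far = 4
Position 3 (value -8): max_ending_here = -8, max_so_far = 4
Position 4 (value 9): max_ending_here = 9, max_so_far = 9
Position 5 (value 2): max_ending_here = 11, max_so_far = 11
Position 6 (value -4): max_ending_here = 7, max_so_far = 11
Position 7 (value -1): max_ending_here = 6, max_so_far = 11
Position 8 (value 20): max_ending_here = 26, max_so_far = 26
Position 9 (value -10): max_ending_here = 16, max_so_far = 26

Maximum subarray: [9, 2, -4, -1, 20]
Maximum sum: 26

The maximum subarray is [9, 2, -4, -1, 20] with sum 26. This subarray runs from index 4 to index 8.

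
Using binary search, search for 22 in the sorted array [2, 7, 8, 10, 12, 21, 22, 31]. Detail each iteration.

Binary search for 22 in [2, 7, 8, 10, 12, 21, 22, 31]:

lo=0, hi=7, mid=3, arr[mid]=10 -> 10 < 22, search right half
lo=4, hi=7, mid=5, arr[mid]=21 -> 21 < 22, search right half
lo=6, hi=7, mid=6, arr[mid]=22 -> Found target at index 6!

Binary search finds 22 at index 6 after 3 comparisons. The search repeatedly halves the search space by comparing with the middle element.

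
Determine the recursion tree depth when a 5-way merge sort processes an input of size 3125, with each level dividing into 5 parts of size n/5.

For divide and conquer with division factor 5:

Problem sizes at each level:
Level 0: 3125
Level 1: 625
Level 2: 125
Level 3: 25
Level 4: 5
Level 5: 1

The root is level 0 and the size-1 base case is level 5 (the tree spans levels 0 through 5, i.e. 6 levels counting the root), so the depth is the number of divisions: log_5(3125) = 5

The recursion tree depth is log_5(3125) = 5. At each level, the problem size is divided by 5, so it takes 5 divisions to reduce to a base case of size 1. The algorithm makes 5 recursive calls at each level.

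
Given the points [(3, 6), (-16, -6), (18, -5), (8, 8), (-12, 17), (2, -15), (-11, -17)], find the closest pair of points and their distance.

Computing all pairwise distances among 7 points:

d((3, 6), (-16, -6)) = 22.4722
d((3, 6), (18, -5)) = 18.6011
d((3, 6), (8, 8)) = 5.3852 <-- minimum
d((3, 6), (-12, 17)) = 18.6011
d((3, 6), (2, -15)) = 21.0238
d((3, 6), (-11, -17)) = 26.9258
d((-16, -6), (18, -5)) = 34.0147
d((-16, -6), (8, 8)) = 27.7849
d((-16, -6), (-12, 17)) = 23.3452
d((-16, -6), (2, -15)) = 20.1246
d((-16, -6), (-11, -17)) = 12.083
d((18, -5), (8, 8)) = 16.4012
d((18, -5), (-12, 17)) = 37.2022
d((18, -5), (2, -15)) = 18.868
d((18, -5), (-11, -17)) = 31.3847
d((8, 8), (-12, 17)) = 21.9317
d((8, 8), (2, -15)) = 23.7697
d((8, 8), (-11, -17)) = 31.4006
d((-12, 17), (2, -15)) = 34.9285
d((-12, 17), (-11, -17)) = 34.0147
d((2, -15), (-11, -17)) = 13.1529

Closest pair: (3, 6) and (8, 8) with distance 5.3852

The closest pair is (3, 6) and (8, 8) with Euclidean distance 5.3852. For 7 points, brute-force pairwise comparison is shown above. For large n, the divide-and-conquer algorithm (sort by x, recurse on halves, check the dividing strip) achieves O(n log n).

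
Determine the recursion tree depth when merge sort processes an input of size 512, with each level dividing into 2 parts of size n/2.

For divide and conquer with division factor 2:

Problem sizes at each level:
Level 0: 512
Level 1: 256
Level 2: 128
Level 3: 64
Level 4: 32
Level 5: 16
Level 6: 8
Level 7: 4
Level 8: 2
Level 9: 1

The root is level 0 and the size-1 base case is level 9 (the tree spans levels 0 through 9, i.e. 10 levels counting the root), so the depth is the number of divisions: log_2(512) = 9

The recursion tree depth is log_2(512) = 9. At each level, the problem size is divided by 2, so it takes 9 divisions to reduce to a base case of size 1. The algorithm makes 2 recursive calls at each level.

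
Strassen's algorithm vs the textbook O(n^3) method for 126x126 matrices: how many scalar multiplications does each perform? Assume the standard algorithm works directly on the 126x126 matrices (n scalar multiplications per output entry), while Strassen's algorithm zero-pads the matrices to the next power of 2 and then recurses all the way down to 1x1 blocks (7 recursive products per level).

Matrix multiplication for 126x126 matrices:

Strassen's algorithm requires power-of-2 dimensions. Pad 126x126 to 128x128 (next power of 2).

Standard algorithm: 126^3 = 2000376 multiplications
Strassen's algorithm: 7^(log2(128)) = 7^7 = 823543 multiplications
Savings: 2000376 - 823543 = 1176833 multiplications

Standard: 2000376 multiplications (126^3). Strassen: 823543 multiplications (7^7, after padding to 128x128). Strassen reduces 8 recursive multiplications to 7 at each level.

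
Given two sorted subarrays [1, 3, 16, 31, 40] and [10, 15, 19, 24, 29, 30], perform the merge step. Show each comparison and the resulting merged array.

Merging process:

Compare 1 vs 10: take 1 from left. Merged: [1]
Compare 3 vs 10: take 3 from left. Merged: [1, 3]
Compare 16 vs 10: take 10 from right. Merged: [1, 3, 10]
Compare 16 vs 15: take 15 from right. Merged: [1, 3, 10, 15]
Compare 16 vs 19: take 16 from left. Merged: [1, 3, 10, 15, 16]
Compare 31 vs 19: take 19 from right. Merged: [1, 3, 10, 15, 16, 19]
Compare 31 vs 24: take 24 from right. Merged: [1, 3, 10, 15, 16, 19, 24]
Compare 31 vs 29: take 29 from right. Merged: [1, 3, 10, 15, 16, 19, 24, 29]
Compare 31 vs 30: take 30 from right. Merged: [1, 3, 10, 15, 16, 19, 24, 29, 30]
Append remaining from left: [31, 40]. Merged: [1, 3, 10, 15, 16, 19, 24, 29, 30, 31, 40]

Final merged array: [1, 3, 10, 15, 16, 19, 24, 29, 30, 31, 40]
Total comparisons: 9

The merged array is [1, 3, 10, 15, 16, 19, 24, 29, 30, 31, 40], requiring 9 comparisons. The merge step runs in O(n) time where n is the total number of elements.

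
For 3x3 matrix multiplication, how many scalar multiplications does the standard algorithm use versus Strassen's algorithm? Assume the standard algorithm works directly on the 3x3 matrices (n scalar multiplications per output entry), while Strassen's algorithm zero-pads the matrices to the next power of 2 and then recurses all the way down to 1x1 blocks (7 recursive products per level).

Matrix multiplication for 3x3 matrices:

Strassen's algorithm requires power-of-2 dimensions. Pad 3x3 to 4x4 (next power of 2).

Standard algorithm: 3^3 = 27 multiplications
Strassen's algorithm: 7^(log2(4)) = 7^2 = 49 multiplications
Difference: 27 - 49 = -22 (Strassen uses MORE here due to padding overhead — for small or just-over-power-of-2 n, padding can outweigh the per-level savings)

Standard: 27 multiplications (3^3). Strassen: 49 multiplications (7^2, after padding to 4x4). Strassen reduces 8 recursive multiplications to 7 at each level.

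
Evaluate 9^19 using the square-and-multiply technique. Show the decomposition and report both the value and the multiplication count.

Computing 9^19 by squaring (build up from 9^1; each line after the first costs one multiplication):

9^1 = 9
9^2 = (9^1)^2 = 9^2 = 81
9^4 = (9^2)^2 = 81^2 = 6561
9^8 = (9^4)^2 = 6561^2 = 43046721
9^9 = 9 * 9^8 = 9 * 43046721 = 387420489
9^18 = (9^9)^2 = 387420489^2 = 150094635296999121
9^19 = 9 * 9^18 = 9 * 150094635296999121 = 1350851717672992089

Result: 1350851717672992089
Multiplications needed: 6 (6 lines after 9^1)

9^19 = 1350851717672992089. Using exponentiation by squaring, this requires 6 multiplications. The key idea: if the exponent is even, square the half-power; if odd, multiply by the base once.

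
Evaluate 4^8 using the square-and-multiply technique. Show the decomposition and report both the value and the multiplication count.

Computing 4^8 by squaring (build up from 4^1; each line after the first costs one multiplication):

4^1 = 4
4^2 = (4^1)^2 = 4^2 = 16
4^4 = (4^2)^2 = 16^2 = 256
4^8 = (4^4)^2 = 256^2 = 65536

Result: 65536
Multiplications needed: 3 (3 lines after 4^1)

4^8 = 65536. Using exponentiation by squaring, this requires 3 multiplications. The key idea: if the exponent is even, square the half-power; if odd, multiply by the base once.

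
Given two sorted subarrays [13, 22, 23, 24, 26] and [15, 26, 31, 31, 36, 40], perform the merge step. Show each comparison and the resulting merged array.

Merging process:

Compare 13 vs 15: take 13 from left. Merged: [13]
Compare 22 vs 15: take 15 from right. Merged: [13, 15]
Compare 22 vs 26: take 22 from left. Merged: [13, 15, 22]
Compare 23 vs 26: take 23 from left. Merged: [13, 15, 22, 23]
Compare 24 vs 26: take 24 from left. Merged: [13, 15, 22, 23, 24]
Compare 26 vs 26: take 26 from left. Merged: [13, 15, 22, 23, 24, 26]
Append remaining from right: [26, 31, 31, 36, 40]. Merged: [13, 15, 22, 23, 24, 26, 26, 31, 31, 36, 40]

Final merged array: [13, 15, 22, 23, 24, 26, 26, 31, 31, 36, 40]
Total comparisons: 6

The merged array is [13, 15, 22, 23, 24, 26, 26, 31, 31, 36, 40], requiring 6 comparisons. The merge step runs in O(n) time where n is the total number of elements.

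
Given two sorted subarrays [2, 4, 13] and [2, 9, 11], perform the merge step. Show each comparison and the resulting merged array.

Merging process:

Compare 2 vs 2: take 2 from left. Merged: [2]
Compare 4 vs 2: take 2 from right. Merged: [2, 2]
Compare 4 vs 9: take 4 from left. Merged: [2, 2, 4]
Compare 13 vs 9: take 9 from right. Merged: [2, 2, 4, 9]
Compare 13 vs 11: take 11 from right. Merged: [2, 2, 4, 9, 11]
Append remaining from left: [13]. Merged: [2, 2, 4, 9, 11, 13]

Final merged array: [2, 2, 4, 9, 11, 13]
Total comparisons: 5

The merged array is [2, 2, 4, 9, 11, 13], requiring 5 comparisons. The merge step runs in O(n) time where n is the total number of elements.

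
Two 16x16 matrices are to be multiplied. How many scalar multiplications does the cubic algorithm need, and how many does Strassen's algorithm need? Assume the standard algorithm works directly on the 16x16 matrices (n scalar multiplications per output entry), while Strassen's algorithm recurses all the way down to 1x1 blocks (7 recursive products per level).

Matrix multiplication for 16x16 matrices:

Standard algorithm: 16^3 = 4096 multiplications
Strassen's algorithm: 7^(log2(16)) = 7^4 = 2401 multiplications
Savings: 4096 - 2401 = 1695 multiplications

Standard: 4096 multiplications (16^3). Strassen: 2401 multiplications (7^4). Strassen reduces 8 recursive multiplications to 7 at each level.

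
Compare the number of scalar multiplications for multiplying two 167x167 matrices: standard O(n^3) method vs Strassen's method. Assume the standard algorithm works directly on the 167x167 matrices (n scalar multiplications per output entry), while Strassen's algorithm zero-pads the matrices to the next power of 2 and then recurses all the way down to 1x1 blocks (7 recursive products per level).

Matrix multiplication for 167x167 matrices:

Strassen's algorithm requires power-of-2 dimensions. Pad 167x167 to 256x256 (next power of 2).

Standard algorithm: 167^3 = 4657463 multiplications
Strassen's algorithm: 7^(log2(256)) = 7^8 = 5764801 multiplications
Difference: 4657463 - 5764801 = -1107338 (Strassen uses MORE here due to padding overhead — for small or just-over-power-of-2 n, padding can outweigh the per-level savings)

Standard: 4657463 multiplications (167^3). Strassen: 5764801 multiplications (7^8, after padding to 256x256). Strassen reduces 8 recursive multiplications to 7 at each level.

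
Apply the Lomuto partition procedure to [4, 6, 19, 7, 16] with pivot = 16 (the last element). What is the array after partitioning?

Lomuto partition with pivot = 16:

Initial array: [4, 6, 19, 7, 16]

arr[0]=4 <= 16: swap with position 0, array becomes [4, 6, 19, 7, 16]
arr[1]=6 <= 16: swap with position 1, array becomes [4, 6, 19, 7, 16]
arr[2]=19 > 16: no swap
arr[3]=7 <= 16: swap with position 2, array becomes [4, 6, 7, 19, 16]

Place pivot at position 3: [4, 6, 7, 16, 19]
Pivot position: 3

After partitioning with pivot 16, the array becomes [4, 6, 7, 16, 19]. The pivot is placed at index 3. All elements to the left of the pivot are <= 16, and all elements to the right are > 16.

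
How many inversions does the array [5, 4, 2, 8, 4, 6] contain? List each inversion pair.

Finding inversions in [5, 4, 2, 8, 4, 6]:

(0, 1): arr[0]=5 > arr[1]=4
(0, 2): arr[0]=5 > arr[2]=2
(0, 4): arr[0]=5 > arr[4]=4
(1, 2): arr[1]=4 > arr[2]=2
(3, 4): arr[3]=8 > arr[4]=4
(3, 5): arr[3]=8 > arr[5]=6

Total inversions: 6

The array has 6 inversion(s): (0,1), (0,2), (0,4), (1,2), (3,4), (3,5). Each pair (i,j) satisfies i < j and arr[i] > arr[j].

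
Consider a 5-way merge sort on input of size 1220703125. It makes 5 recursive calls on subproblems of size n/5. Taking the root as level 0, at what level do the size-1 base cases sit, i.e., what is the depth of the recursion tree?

For divide and conquer with division factor 5:

Problem sizes at each level:
Level 0: 1220703125
Level 1: 244140625
Level 2: 48828125
Level 3: 9765625
Level 4: 1953125
Level 5: 390625
Level 6: 78125
Level 7: 15625
Level 8: 3125
Level 9: 625
Level 10: 125
Level 11: 25
Level 12: 5
Level 13: 1

The root is level 0 and the size-1 base case is level 13 (the tree spans levels 0 through 13, i.e. 14 levels counting the root), so the depth is the number of divisions: log_5(1220703125) = 13

The recursion tree depth is log_5(1220703125) = 13. At each level, the problem size is divided by 5, so it takes 13 divisions to reduce to a base case of size 1. The algorithm makes 5 recursive calls at each level.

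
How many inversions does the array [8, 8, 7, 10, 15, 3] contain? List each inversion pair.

Finding inversions in [8, 8, 7, 10, 15, 3]:

(0, 2): arr[0]=8 > arr[2]=7
(0, 5): arr[0]=8 > arr[5]=3
(1, 2): arr[1]=8 > arr[2]=7
(1, 5): arr[1]=8 > arr[5]=3
(2, 5): arr[2]=7 > arr[5]=3
(3, 5): arr[3]=10 > arr[5]=3
(4, 5): arr[4]=15 > arr[5]=3

Total inversions: 7

The array has 7 inversion(s): (0,2), (0,5), (1,2), (1,5), (2,5), (3,5), (4,5). Each pair (i,j) satisfies i < j and arr[i] > arr[j].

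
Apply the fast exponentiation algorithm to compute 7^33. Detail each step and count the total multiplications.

Computing 7^33 by squaring (build up from 7^1; each line after the first costs one multiplication):

7^1 = 7
7^2 = (7^1)^2 = 7^2 = 49
7^4 = (7^2)^2 = 49^2 = 2401
7^8 = (7^4)^2 = 2401^2 = 5764801
7^16 = (7^8)^2 = 5764801^2 = 33232930569601
7^32 = (7^16)^2 = 33232930569601^2 = 1104427674243920646305299201
7^33 = 7 * 7^32 = 7 * 1104427674243920646305299201 = 7730993719707444524137094407

Result: 7730993719707444524137094407
Multiplications needed: 6 (6 lines after 7^1)

7^33 = 7730993719707444524137094407. Using exponentiation by squaring, this requires 6 multiplications. The key idea: if the exponent is even, square the half-power; if odd, multiply by the base once.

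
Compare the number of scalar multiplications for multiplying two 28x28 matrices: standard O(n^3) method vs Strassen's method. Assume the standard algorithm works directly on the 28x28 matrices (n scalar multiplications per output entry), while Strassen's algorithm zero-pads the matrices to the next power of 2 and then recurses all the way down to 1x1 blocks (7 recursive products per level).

Matrix multiplication for 28x28 matrices:

Strassen's algorithm requires power-of-2 dimensions. Pad 28x28 to 32x32 (next power of 2).

Standard algorithm: 28^3 = 21952 multiplications
Strassen's algorithm: 7^(log2(32)) = 7^5 = 16807 multiplications
Savings: 21952 - 16807 = 5145 multiplications

Standard: 21952 multiplications (28^3). Strassen: 16807 multiplications (7^5, after padding to 32x32). Strassen reduces 8 recursive multiplications to 7 at each level.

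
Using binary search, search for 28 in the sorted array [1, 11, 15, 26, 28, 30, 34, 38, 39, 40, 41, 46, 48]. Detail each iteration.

Binary search for 28 in [1, 11, 15, 26, 28, 30, 34, 38, 39, 40, 41, 46, 48]:

lo=0, hi=12, mid=6, arr[mid]=34 -> 34 > 28, search left half
lo=0, hi=5, mid=2, arr[mid]=15 -> 15 < 28, search right half
lo=3, hi=5, mid=4, arr[mid]=28 -> Found target at index 4!

Binary search finds 28 at index 4 after 3 comparisons. The search repeatedly halves the search space by comparing with the middle element.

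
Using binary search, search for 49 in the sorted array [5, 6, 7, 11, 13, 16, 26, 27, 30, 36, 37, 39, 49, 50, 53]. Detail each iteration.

Binary search for 49 in [5, 6, 7, 11, 13, 16, 26, 27, 30, 36, 37, 39, 49, 50, 53]:

lo=0, hi=14, mid=7, arr[mid]=27 -> 27 < 49, search right half
lo=8, hi=14, mid=11, arr[mid]=39 -> 39 < 49, search right half
lo=12, hi=14, mid=13, arr[mid]=50 -> 50 > 49, search left half
lo=12, hi=12, mid=12, arr[mid]=49 -> Found target at index 12!

Binary search finds 49 at index 12 after 4 comparisons. The search repeatedly halves the search space by comparing with the middle element.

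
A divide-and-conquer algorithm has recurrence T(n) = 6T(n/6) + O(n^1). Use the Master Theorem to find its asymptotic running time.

Master Theorem for T(n) = 6T(n/6) + O(n^1):

a = 6, b = 6, c = 1
log_b(a) = log_6(6) = 1.0000

Case 2: c = 1 = log_6(6) = 1.0000
T(n) = O(n^1 log n) = O(n log n)

For T(n) = 6T(n/6) + O(n^1): log_6(6) = 1.0000. This is Case 2 of the Master Theorem (c = log_b(a), equal work at all levels), giving O(n log n).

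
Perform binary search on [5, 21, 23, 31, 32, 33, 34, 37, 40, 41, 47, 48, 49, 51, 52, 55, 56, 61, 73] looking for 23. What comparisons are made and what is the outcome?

Binary search for 23 in [5, 21, 23, 31, 32, 33, 34, 37, 40, 41, 47, 48, 49, 51, 52, 55, 56, 61, 73]:

lo=0, hi=18, mid=9, arr[mid]=41 -> 41 > 23, search left half
lo=0, hi=8, mid=4, arr[mid]=32 -> 32 > 23, search left half
lo=0, hi=3, mid=1, arr[mid]=21 -> 21 < 23, search right half
lo=2, hi=3, mid=2, arr[mid]=23 -> Found target at index 2!

Binary search finds 23 at index 2 after 4 comparisons. The search repeatedly halves the search space by comparing with the middle element.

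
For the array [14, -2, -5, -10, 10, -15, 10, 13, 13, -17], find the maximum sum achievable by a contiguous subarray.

Using Kadane's algorithm on [14, -2, -5, -10, 10, -15, 10, 13, 13, -17]:

Scanning through the array:
Position 1 (value -2): max_ending_here = 12, max_so_far = 14
Position 2 (value -5): max_ending_here = 7, max_so_far = 14
Position 3 (value -10): max_ending_here = -3, max_so_far = 14
Position 4 (value 10): max_ending_here = 10, max_so_far = 14
Position 5 (value -15): max_ending_here = -5, max_so_far = 14
Position 6 (value 10): max_ending_here = 10, max_so_far = 14
Position 7 (value 13): max_ending_here = 23, max_so_far = 23
Position 8 (value 13): max_ending_here = 36, max_so_far = 36
Position 9 (value -17): max_ending_here = 19, max_so_far = 36

Maximum subarray: [10, 13, 13]
Maximum sum: 36

The maximum subarray is [10, 13, 13] with sum 36. This subarray runs from index 6 to index 8.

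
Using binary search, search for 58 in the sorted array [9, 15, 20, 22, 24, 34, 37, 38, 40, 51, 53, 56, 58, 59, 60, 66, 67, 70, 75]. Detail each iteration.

Binary search for 58 in [9, 15, 20, 22, 24, 34, 37, 38, 40, 51, 53, 56, 58, 59, 60, 66, 67, 70, 75]:

lo=0, hi=18, mid=9, arr[mid]=51 -> 51 < 58, search right half
lo=10, hi=18, mid=14, arr[mid]=60 -> 60 > 58, search left half
lo=10, hi=13, mid=11, arr[mid]=56 -> 56 < 58, search right half
lo=12, hi=13, mid=12, arr[mid]=58 -> Found target at index 12!

Binary search finds 58 at index 12 after 4 comparisons. The search repeatedly halves the search space by comparing with the middle element.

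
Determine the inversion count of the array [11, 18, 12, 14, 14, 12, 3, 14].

Finding inversions in [11, 18, 12, 14, 14, 12, 3, 14]:

(0, 6): arr[0]=11 > arr[6]=3
(1, 2): arr[1]=18 > arr[2]=12
(1, 3): arr[1]=18 > arr[3]=14
(1, 4): arr[1]=18 > arr[4]=14
(1, 5): arr[1]=18 > arr[5]=12
(1, 6): arr[1]=18 > arr[6]=3
(1, 7): arr[1]=18 > arr[7]=14
(2, 6): arr[2]=12 > arr[6]=3
(3, 5): arr[3]=14 > arr[5]=12
(3, 6): arr[3]=14 > arr[6]=3
(4, 5): arr[4]=14 > arr[5]=12
(4, 6): arr[4]=14 > arr[6]=3
(5, 6): arr[5]=12 > arr[6]=3

Total inversions: 13

The array has 13 inversion(s): (0,6), (1,2), (1,3), (1,4), (1,5), (1,6), (1,7), (2,6), (3,5), (3,6), (4,5), (4,6), (5,6). Each pair (i,j) satisfies i < j and arr[i] > arr[j].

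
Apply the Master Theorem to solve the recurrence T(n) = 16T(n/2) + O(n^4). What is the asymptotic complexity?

Master Theorem for T(n) = 16T(n/2) + O(n^4):

a = 16, b = 2, c = 4
log_b(a) = log_2(16) = 4.0000

Case 2: c = 4 = log_2(16) = 4.0000
T(n) = O(n^4 log n) = O(n^4 log n)

For T(n) = 16T(n/2) + O(n^4): log_2(16) = 4.0000. This is Case 2 of the Master Theorem (c = log_b(a), equal work at all levels), giving O(n^4 log n).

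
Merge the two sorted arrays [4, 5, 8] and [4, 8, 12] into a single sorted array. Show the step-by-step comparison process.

Merging process:

Compare 4 vs 4: take 4 from left. Merged: [4]
Compare 5 vs 4: take 4 from right. Merged: [4, 4]
Compare 5 vs 8: take 5 from left. Merged: [4, 4, 5]
Compare 8 vs 8: take 8 from left. Merged: [4, 4, 5, 8]
Append remaining from right: [8, 12]. Merged: [4, 4, 5, 8, 8, 12]

Final merged array: [4, 4, 5, 8, 8, 12]
Total comparisons: 4

The merged array is [4, 4, 5, 8, 8, 12], requiring 4 comparisons. The merge step runs in O(n) time where n is the total number of elements.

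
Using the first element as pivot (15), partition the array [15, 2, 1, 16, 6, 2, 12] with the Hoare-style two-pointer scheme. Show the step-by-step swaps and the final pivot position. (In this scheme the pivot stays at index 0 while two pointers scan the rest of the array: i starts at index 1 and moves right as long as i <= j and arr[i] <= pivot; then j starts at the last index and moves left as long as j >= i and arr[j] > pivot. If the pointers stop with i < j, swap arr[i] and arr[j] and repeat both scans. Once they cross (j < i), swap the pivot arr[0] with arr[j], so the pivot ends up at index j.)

Hoare-style two-pointer partition with pivot = 15:

Initial array: [15, 2, 1, 16, 6, 2, 12]

Pointers start at i = 1, j = 6.
i stops at index 3 (arr[3]=16 > 15), j stops at index 6 (arr[6]=12 <= 15): swap arr[3] and arr[6], array becomes [15, 2, 1, 12, 6, 2, 16]
i ends at 6, j ends at 5: the pointers have crossed (j < i), so scanning stops.

Swap pivot arr[0] with arr[5] to place pivot at position 5: [2, 2, 1, 12, 6, 15, 16]
Pivot position: 5

After partitioning with pivot 15, the array becomes [2, 2, 1, 12, 6, 15, 16]. The pivot is placed at index 5. All elements to the left of the pivot are <= 15, and all elements to the right are > 15.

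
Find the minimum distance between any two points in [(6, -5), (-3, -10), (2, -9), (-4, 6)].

Computing all pairwise distances among 4 points:

d((6, -5), (-3, -10)) = 10.2956
d((6, -5), (2, -9)) = 5.6569
d((6, -5), (-4, 6)) = 14.8661
d((-3, -10), (2, -9)) = 5.099 <-- minimum
d((-3, -10), (-4, 6)) = 16.0312
d((2, -9), (-4, 6)) = 16.1555

Closest pair: (-3, -10) and (2, -9) with distance 5.099

The closest pair is (-3, -10) and (2, -9) with Euclidean distance 5.099. For 4 points, brute-force pairwise comparison is shown above. For large n, the divide-and-conquer algorithm (sort by x, recurse on halves, check the dividing strip) achieves O(n log n).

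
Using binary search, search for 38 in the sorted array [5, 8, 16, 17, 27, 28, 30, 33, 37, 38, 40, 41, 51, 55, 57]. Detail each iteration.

Binary search for 38 in [5, 8, 16, 17, 27, 28, 30, 33, 37, 38, 40, 41, 51, 55, 57]:

lo=0, hi=14, mid=7, arr[mid]=33 -> 33 < 38, search right half
lo=8, hi=14, mid=11, arr[mid]=41 -> 41 > 38, search left half
lo=8, hi=10, mid=9, arr[mid]=38 -> Found target at index 9!

Binary search finds 38 at index 9 after 3 comparisons. The search repeatedly halves the search space by comparing with the middle element.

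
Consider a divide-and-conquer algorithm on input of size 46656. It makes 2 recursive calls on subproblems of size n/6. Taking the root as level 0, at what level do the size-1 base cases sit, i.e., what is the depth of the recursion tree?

For divide and conquer with division factor 6:

Problem sizes at each level:
Level 0: 46656
Level 1: 7776
Level 2: 1296
Level 3: 216
Level 4: 36
Level 5: 6
Level 6: 1

The root is level 0 and the size-1 base case is level 6 (the tree spans levels 0 through 6, i.e. 7 levels counting the root), so the depth is the number of divisions: log_6(46656) = 6

The recursion tree depth is log_6(46656) = 6. At each level, the problem size is divided by 6, so it takes 6 divisions to reduce to a base case of size 1. The algorithm makes 2 recursive calls at each level.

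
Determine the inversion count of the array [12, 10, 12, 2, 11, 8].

Finding inversions in [12, 10, 12, 2, 11, 8]:

(0, 1): arr[0]=12 > arr[1]=10
(0, 3): arr[0]=12 > arr[3]=2
(0, 4): arr[0]=12 > arr[4]=11
(0, 5): arr[0]=12 > arr[5]=8
(1, 3): arr[1]=10 > arr[3]=2
(1, 5): arr[1]=10 > arr[5]=8
(2, 3): arr[2]=12 > arr[3]=2
(2, 4): arr[2]=12 > arr[4]=11
(2, 5): arr[2]=12 > arr[5]=8
(4, 5): arr[4]=11 > arr[5]=8

Total inversions: 10

The array has 10 inversion(s): (0,1), (0,3), (0,4), (0,5), (1,3), (1,5), (2,3), (2,4), (2,5), (4,5). Each pair (i,j) satisfies i < j and arr[i] > arr[j].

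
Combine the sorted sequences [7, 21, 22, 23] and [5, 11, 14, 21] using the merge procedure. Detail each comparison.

Merging process:

Compare 7 vs 5: take 5 from right. Merged: [5]
Compare 7 vs 11: take 7 from left. Merged: [5, 7]
Compare 21 vs 11: take 11 from right. Merged: [5, 7, 11]
Compare 21 vs 14: take 14 from right. Merged: [5, 7, 11, 14]
Compare 21 vs 21: take 21 from left. Merged: [5, 7, 11, 14, 21]
Compare 22 vs 21: take 21 from right. Merged: [5, 7, 11, 14, 21, 21]
Append remaining from left: [22, 23]. Merged: [5, 7, 11, 14, 21, 21, 22, 23]

Final merged array: [5, 7, 11, 14, 21, 21, 22, 23]
Total comparisons: 6

The merged array is [5, 7, 11, 14, 21, 21, 22, 23], requiring 6 comparisons. The merge step runs in O(n) time where n is the total number of elements.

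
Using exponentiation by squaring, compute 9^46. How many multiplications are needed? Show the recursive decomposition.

Computing 9^46 by squaring (build up from 9^1; each line after the first costs one multiplication):

9^1 = 9
9^2 = (9^1)^2 = 9^2 = 81
9^4 = (9^2)^2 = 81^2 = 6561
9^5 = 9 * 9^4 = 9 * 6561 = 59049
9^10 = (9^5)^2 = 59049^2 = 3486784401
9^11 = 9 * 9^10 = 9 * 3486784401 = 31381059609
9^22 = (9^11)^2 = 31381059609^2 = 984770902183611232881
9^23 = 9 * 9^22 = 9 * 984770902183611232881 = 8862938119652501095929
9^46 = (9^23)^2 = 8862938119652501095929^2 = 78551672112789411833022577315290546060373041

Result: 78551672112789411833022577315290546060373041
Multiplications needed: 8 (8 lines after 9^1)

9^46 = 78551672112789411833022577315290546060373041. Using exponentiation by squaring, this requires 8 multiplications. The key idea: if the exponent is even, square the half-power; if odd, multiply by the base once.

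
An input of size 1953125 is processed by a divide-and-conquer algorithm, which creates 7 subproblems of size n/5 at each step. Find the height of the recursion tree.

For divide and conquer with division factor 5:

Problem sizes at each level:
Level 0: 1953125
Level 1: 390625
Level 2: 78125
Level 3: 15625
Level 4: 3125
Level 5: 625
Level 6: 125
Level 7: 25
Level 8: 5
Level 9: 1

The root is level 0 and the size-1 base case is level 9 (the tree spans levels 0 through 9, i.e. 10 levels counting the root), so the depth is the number of divisions: log_5(1953125) = 9

The recursion tree depth is log_5(1953125) = 9. At each level, the problem size is divided by 5, so it takes 9 divisions to reduce to a base case of size 1. The algorithm makes 7 recursive calls at each level.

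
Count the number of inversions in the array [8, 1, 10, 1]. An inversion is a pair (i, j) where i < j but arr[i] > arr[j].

Finding inversions in [8, 1, 10, 1]:

(0, 1): arr[0]=8 > arr[1]=1
(0, 3): arr[0]=8 > arr[3]=1
(2, 3): arr[2]=10 > arr[3]=1

Total inversions: 3

The array has 3 inversion(s): (0,1), (0,3), (2,3). Each pair (i,j) satisfies i < j and arr[i] > arr[j].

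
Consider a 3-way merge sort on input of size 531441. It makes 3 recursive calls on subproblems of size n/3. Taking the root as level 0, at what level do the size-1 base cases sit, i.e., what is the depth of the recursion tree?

For divide and conquer with division factor 3:

Problem sizes at each level:
Level 0: 531441
Level 1: 177147
Level 2: 59049
Level 3: 19683
Level 4: 6561
Level 5: 2187
Level 6: 729
Level 7: 243
Level 8: 81
Level 9: 27
Level 10: 9
Level 11: 3
Level 12: 1

The root is level 0 and the size-1 base case is level 12 (the tree spans levels 0 through 12, i.e. 13 levels counting the root), so the depth is the number of divisions: log_3(531441) = 12

The recursion tree depth is log_3(531441) = 12. At each level, the problem size is divided by 3, so it takes 12 divisions to reduce to a base case of size 1. The algorithm makes 3 recursive calls at each level.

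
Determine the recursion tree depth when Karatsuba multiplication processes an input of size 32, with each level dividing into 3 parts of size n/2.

For divide and conquer with division factor 2:

Problem sizes at each level:
Level 0: 32
Level 1: 16
Level 2: 8
Level 3: 4
Level 4: 2
Level 5: 1

The root is level 0 and the size-1 base case is level 5 (the tree spans levels 0 through 5, i.e. 6 levels counting the root), so the depth is the number of divisions: log_2(32) = 5

The recursion tree depth is log_2(32) = 5. At each level, the problem size is divided by 2, so it takes 5 divisions to reduce to a base case of size 1. The algorithm makes 3 recursive calls at each level.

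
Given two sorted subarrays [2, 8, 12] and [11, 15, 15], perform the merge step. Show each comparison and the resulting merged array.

Merging process:

Compare 2 vs 11: take 2 from left. Merged: [2]
Compare 8 vs 11: take 8 from left. Merged: [2, 8]
Compare 12 vs 11: take 11 from right. Merged: [2, 8, 11]
Compare 12 vs 15: take 12 from left. Merged: [2, 8, 11, 12]
Append remaining from right: [15, 15]. Merged: [2, 8, 11, 12, 15, 15]

Final merged array: [2, 8, 11, 12, 15, 15]
Total comparisons: 4

The merged array is [2, 8, 11, 12, 15, 15], requiring 4 comparisons. The merge step runs in O(n) time where n is the total number of elements.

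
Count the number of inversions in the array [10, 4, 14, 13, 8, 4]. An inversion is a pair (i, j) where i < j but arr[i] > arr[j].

Finding inversions in [10, 4, 14, 13, 8, 4]:

(0, 1): arr[0]=10 > arr[1]=4
(0, 4): arr[0]=10 > arr[4]=8
(0, 5): arr[0]=10 > arr[5]=4
(2, 3): arr[2]=14 > arr[3]=13
(2, 4): arr[2]=14 > arr[4]=8
(2, 5): arr[2]=14 > arr[5]=4
(3, 4): arr[3]=13 > arr[4]=8
(3, 5): arr[3]=13 > arr[5]=4
(4, 5): arr[4]=8 > arr[5]=4

Total inversions: 9

The array has 9 inversion(s): (0,1), (0,4), (0,5), (2,3), (2,4), (2,5), (3,4), (3,5), (4,5). Each pair (i,j) satisfies i < j and arr[i] > arr[j].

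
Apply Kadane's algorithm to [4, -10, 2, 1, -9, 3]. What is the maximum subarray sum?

Using Kadane's algorithm on [4, -10, 2, 1, -9, 3]:

Scanning through the array:
Position 1 (value -10): max_ending_here = -6, max_so_far = 4
Position 2 (value 2): max_ending_here = 2, max_so_far = 4
Position 3 (value 1): max_ending_here = 3, max_so_far = 4
Position 4 (value -9): max_ending_here = -6, max_so_far = 4
Position 5 (value 3): max_ending_here = 3, max_so_far = 4

Maximum subarray: [4]
Maximum sum: 4

The maximum subarray is [4] with sum 4. This subarray runs from index 0 to index 0.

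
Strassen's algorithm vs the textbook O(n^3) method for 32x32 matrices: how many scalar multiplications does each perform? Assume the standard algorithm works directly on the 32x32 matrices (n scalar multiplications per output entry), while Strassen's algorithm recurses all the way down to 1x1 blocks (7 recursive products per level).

Matrix multiplication for 32x32 matrices:

Standard algorithm: 32^3 = 32768 multiplications
Strassen's algorithm: 7^(log2(32)) = 7^5 = 16807 multiplications
Savings: 32768 - 16807 = 15961 multiplications

Standard: 32768 multiplications (32^3). Strassen: 16807 multiplications (7^5). Strassen reduces 8 recursive multiplications to 7 at each level.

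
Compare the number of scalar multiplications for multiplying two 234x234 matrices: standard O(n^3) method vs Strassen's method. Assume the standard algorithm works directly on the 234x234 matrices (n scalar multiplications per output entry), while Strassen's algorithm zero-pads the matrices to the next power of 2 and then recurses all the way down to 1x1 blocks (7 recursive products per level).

Matrix multiplication for 234x234 matrices:

Strassen's algorithm requires power-of-2 dimensions. Pad 234x234 to 256x256 (next power of 2).

Standard algorithm: 234^3 = 12812904 multiplications
Strassen's algorithm: 7^(log2(256)) = 7^8 = 5764801 multiplications
Savings: 12812904 - 5764801 = 7048103 multiplications

Standard: 12812904 multiplications (234^3). Strassen: 5764801 multiplications (7^8, after padding to 256x256). Strassen reduces 8 recursive multiplications to 7 at each level.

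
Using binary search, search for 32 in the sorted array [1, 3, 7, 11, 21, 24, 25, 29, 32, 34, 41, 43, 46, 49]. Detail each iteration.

Binary search for 32 in [1, 3, 7, 11, 21, 24, 25, 29, 32, 34, 41, 43, 46, 49]:

lo=0, hi=13, mid=6, arr[mid]=25 -> 25 < 32, search right half
lo=7, hi=13, mid=10, arr[mid]=41 -> 41 > 32, search left half
lo=7, hi=9, mid=8, arr[mid]=32 -> Found target at index 8!

Binary search finds 32 at index 8 after 3 comparisons. The search repeatedly halves the search space by comparing with the middle element.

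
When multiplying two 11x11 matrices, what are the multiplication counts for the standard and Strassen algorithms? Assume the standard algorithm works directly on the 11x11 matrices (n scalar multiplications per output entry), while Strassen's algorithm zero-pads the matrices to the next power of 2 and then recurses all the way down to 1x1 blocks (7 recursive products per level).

Matrix multiplication for 11x11 matrices:

Strassen's algorithm requires power-of-2 dimensions. Pad 11x11 to 16x16 (next power of 2).

Standard algorithm: 11^3 = 1331 multiplications
Strassen's algorithm: 7^(log2(16)) = 7^4 = 2401 multiplications
Difference: 1331 - 2401 = -1070 (Strassen uses MORE here due to padding overhead — for small or just-over-power-of-2 n, padding can outweigh the per-level savings)

Standard: 1331 multiplications (11^3). Strassen: 2401 multiplications (7^4, after padding to 16x16). Strassen reduces 8 recursive multiplications to 7 at each level.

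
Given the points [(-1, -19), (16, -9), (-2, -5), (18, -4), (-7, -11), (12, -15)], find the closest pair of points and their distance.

Computing all pairwise distances among 6 points:

d((-1, -19), (16, -9)) = 19.7231
d((-1, -19), (-2, -5)) = 14.0357
d((-1, -19), (18, -4)) = 24.2074
d((-1, -19), (-7, -11)) = 10.0
d((-1, -19), (12, -15)) = 13.6015
d((16, -9), (-2, -5)) = 18.4391
d((16, -9), (18, -4)) = 5.3852 <-- minimum
d((16, -9), (-7, -11)) = 23.0868
d((16, -9), (12, -15)) = 7.2111
d((-2, -5), (18, -4)) = 20.025
d((-2, -5), (-7, -11)) = 7.8102
d((-2, -5), (12, -15)) = 17.2047
d((18, -4), (-7, -11)) = 25.9615
d((18, -4), (12, -15)) = 12.53
d((-7, -11), (12, -15)) = 19.4165

Closest pair: (16, -9) and (18, -4) with distance 5.3852

The closest pair is (16, -9) and (18, -4) with Euclidean distance 5.3852. For 6 points, brute-force pairwise comparison is shown above. For large n, the divide-and-conquer algorithm (sort by x, recurse on halves, check the dividing strip) achieves O(n log n).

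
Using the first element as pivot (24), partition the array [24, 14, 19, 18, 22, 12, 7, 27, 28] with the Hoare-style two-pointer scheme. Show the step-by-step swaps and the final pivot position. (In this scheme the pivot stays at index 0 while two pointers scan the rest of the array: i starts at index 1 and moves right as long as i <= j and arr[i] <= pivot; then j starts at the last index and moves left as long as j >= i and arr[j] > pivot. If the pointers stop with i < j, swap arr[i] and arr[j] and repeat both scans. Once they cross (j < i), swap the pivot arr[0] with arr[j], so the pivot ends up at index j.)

Hoare-style two-pointer partition with pivot = 24:

Initial array: [24, 14, 19, 18, 22, 12, 7, 27, 28]

Pointers start at i = 1, j = 8.
i ends at 7, j ends at 6: the pointers have crossed (j < i), so scanning stops.

Swap pivot arr[0] with arr[6] to place pivot at position 6: [7, 14, 19, 18, 22, 12, 24, 27, 28]
Pivot position: 6

After partitioning with pivot 24, the array becomes [7, 14, 19, 18, 22, 12, 24, 27, 28]. The pivot is placed at index 6. All elements to the left of the pivot are <= 24, and all elements to the right are > 24.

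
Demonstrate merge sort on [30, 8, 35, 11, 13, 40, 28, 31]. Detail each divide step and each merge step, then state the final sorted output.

Merge sort trace:

Split: [30, 8, 35, 11, 13, 40, 28, 31] -> [30, 8, 35, 11] and [13, 40, 28, 31]
  Split: [30, 8, 35, 11] -> [30, 8] and [35, 11]
    Split: [30, 8] -> [30] and [8]
    Merge: [30] + [8] -> [8, 30]
    Split: [35, 11] -> [35] and [11]
    Merge: [35] + [11] -> [11, 35]
  Merge: [8, 30] + [11, 35] -> [8, 11, 30, 35]
  Split: [13, 40, 28, 31] -> [13, 40] and [28, 31]
    Split: [13, 40] -> [13] and [40]
    Merge: [13] + [40] -> [13, 40]
    Split: [28, 31] -> [28] and [31]
    Merge: [28] + [31] -> [28, 31]
  Merge: [13, 40] + [28, 31] -> [13, 28, 31, 40]
Merge: [8, 11, 30, 35] + [13, 28, 31, 40] -> [8, 11, 13, 28, 30, 31, 35, 40]

Final sorted array: [8, 11, 13, 28, 30, 31, 35, 40]

The merge sort proceeds by recursively splitting the array and merging sorted halves.
After all merges, the sorted array is [8, 11, 13, 28, 30, 31, 35, 40].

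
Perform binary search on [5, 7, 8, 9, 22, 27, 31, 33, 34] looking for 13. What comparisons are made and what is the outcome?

Binary search for 13 in [5, 7, 8, 9, 22, 27, 31, 33, 34]:

lo=0, hi=8, mid=4, arr[mid]=22 -> 22 > 13, search left half
lo=0, hi=3, mid=1, arr[mid]=7 -> 7 < 13, search right half
lo=2, hi=3, mid=2, arr[mid]=8 -> 8 < 13, search right half
lo=3, hi=3, mid=3, arr[mid]=9 -> 9 < 13, search right half
lo=4 > hi=3, target 13 not found

Binary search determines that 13 is not in the array after 4 comparisons. The search space was exhausted without finding the target.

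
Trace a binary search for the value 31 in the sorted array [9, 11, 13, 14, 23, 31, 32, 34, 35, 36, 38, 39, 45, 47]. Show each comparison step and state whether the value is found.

Binary search for 31 in [9, 11, 13, 14, 23, 31, 32, 34, 35, 36, 38, 39, 45, 47]:

lo=0, hi=13, mid=6, arr[mid]=32 -> 32 > 31, search left half
lo=0, hi=5, mid=2, arr[mid]=13 -> 13 < 31, search right half
lo=3, hi=5, mid=4, arr[mid]=23 -> 23 < 31, search right half
lo=5, hi=5, mid=5, arr[mid]=31 -> Found target at index 5!

Binary search finds 31 at index 5 after 4 comparisons. The search repeatedly halves the search space by comparing with the middle element.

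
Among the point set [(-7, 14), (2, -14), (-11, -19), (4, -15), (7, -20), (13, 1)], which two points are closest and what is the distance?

Computing all pairwise distances among 6 points:

d((-7, 14), (2, -14)) = 29.4109
d((-7, 14), (-11, -19)) = 33.2415
d((-7, 14), (4, -15)) = 31.0161
d((-7, 14), (7, -20)) = 36.7696
d((-7, 14), (13, 1)) = 23.8537
d((2, -14), (-11, -19)) = 13.9284
d((2, -14), (4, -15)) = 2.2361 <-- minimum
d((2, -14), (7, -20)) = 7.8102
d((2, -14), (13, 1)) = 18.6011
d((-11, -19), (4, -15)) = 15.5242
d((-11, -19), (7, -20)) = 18.0278
d((-11, -19), (13, 1)) = 31.241
d((4, -15), (7, -20)) = 5.831
d((4, -15), (13, 1)) = 18.3576
d((7, -20), (13, 1)) = 21.8403

Closest pair: (2, -14) and (4, -15) with distance 2.2361

The closest pair is (2, -14) and (4, -15) with Euclidean distance 2.2361. For 6 points, brute-force pairwise comparison is shown above. For large n, the divide-and-conquer algorithm (sort by x, recurse on halves, check the dividing strip) achieves O(n log n).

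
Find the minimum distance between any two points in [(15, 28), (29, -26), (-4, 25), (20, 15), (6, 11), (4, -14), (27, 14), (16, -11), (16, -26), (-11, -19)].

Computing all pairwise distances among 10 points:

d((15, 28), (29, -26)) = 55.7853
d((15, 28), (-4, 25)) = 19.2354
d((15, 28), (20, 15)) = 13.9284
d((15, 28), (6, 11)) = 19.2354
d((15, 28), (4, -14)) = 43.4166
d((15, 28), (27, 14)) = 18.4391
d((15, 28), (16, -11)) = 39.0128
d((15, 28), (16, -26)) = 54.0093
d((15, 28), (-11, -19)) = 53.7122
d((29, -26), (-4, 25)) = 60.7454
d((29, -26), (20, 15)) = 41.9762
d((29, -26), (6, 11)) = 43.566
d((29, -26), (4, -14)) = 27.7308
d((29, -26), (27, 14)) = 40.05
d((29, -26), (16, -11)) = 19.8494
d((29, -26), (16, -26)) = 13.0
d((29, -26), (-11, -19)) = 40.6079
d((-4, 25), (20, 15)) = 26.0
d((-4, 25), (6, 11)) = 17.2047
d((-4, 25), (4, -14)) = 39.8121
d((-4, 25), (27, 14)) = 32.8938
d((-4, 25), (16, -11)) = 41.1825
d((-4, 25), (16, -26)) = 54.7814
d((-4, 25), (-11, -19)) = 44.5533
d((20, 15), (6, 11)) = 14.5602
d((20, 15), (4, -14)) = 33.121
d((20, 15), (27, 14)) = 7.0711 <-- minimum
d((20, 15), (16, -11)) = 26.3059
d((20, 15), (16, -26)) = 41.1947
d((20, 15), (-11, -19)) = 46.0109
d((6, 11), (4, -14)) = 25.0799
d((6, 11), (27, 14)) = 21.2132
d((6, 11), (16, -11)) = 24.1661
d((6, 11), (16, -26)) = 38.3275
d((6, 11), (-11, -19)) = 34.4819
d((4, -14), (27, 14)) = 36.2353
d((4, -14), (16, -11)) = 12.3693
d((4, -14), (16, -26)) = 16.9706
d((4, -14), (-11, -19)) = 15.8114
d((27, 14), (16, -11)) = 27.313
d((27, 14), (16, -26)) = 41.4849
d((27, 14), (-11, -19)) = 50.3289
d((16, -11), (16, -26)) = 15.0
d((16, -11), (-11, -19)) = 28.1603
d((16, -26), (-11, -19)) = 27.8927

Closest pair: (20, 15) and (27, 14) with distance 7.0711

The closest pair is (20, 15) and (27, 14) with Euclidean distance 7.0711. For 10 points, brute-force pairwise comparison is shown above. For large n, the divide-and-conquer algorithm (sort by x, recurse on halves, check the dividing strip) achieves O(n log n).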